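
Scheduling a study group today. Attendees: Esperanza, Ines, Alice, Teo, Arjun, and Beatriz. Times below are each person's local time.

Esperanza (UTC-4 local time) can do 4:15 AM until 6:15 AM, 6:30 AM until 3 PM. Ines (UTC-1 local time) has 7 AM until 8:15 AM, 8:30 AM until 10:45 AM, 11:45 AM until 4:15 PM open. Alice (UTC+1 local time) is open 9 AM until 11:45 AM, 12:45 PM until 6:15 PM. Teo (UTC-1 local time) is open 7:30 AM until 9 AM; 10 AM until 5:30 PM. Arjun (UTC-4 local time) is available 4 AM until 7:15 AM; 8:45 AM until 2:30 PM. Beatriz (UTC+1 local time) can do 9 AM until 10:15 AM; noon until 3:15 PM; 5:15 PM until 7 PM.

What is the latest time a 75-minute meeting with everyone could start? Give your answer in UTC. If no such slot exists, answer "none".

Esperanza in UTC: 08:15-10:15, 10:30-19:00 (add 4h to convert from UTC-4).
Ines in UTC: 08:00-09:15, 09:30-11:45, 12:45-17:15 (add 1h to convert from UTC-1).
Alice in UTC: 08:00-10:45, 11:45-17:15 (subtract 1h to convert from UTC+1).
Teo in UTC: 08:30-10:00, 11:00-18:30 (add 1h to convert from UTC-1).
Arjun in UTC: 08:00-11:15, 12:45-18:30 (add 4h to convert from UTC-4).
Beatriz in UTC: 08:00-09:15, 11:00-14:15, 16:15-18:00 (subtract 1h to convert from UTC+1).
Esperanza ∩ Ines: 08:15-09:15, 09:30-10:15, 10:30-11:45, 12:45-17:15.
Esperanza ∩ Ines ∩ Alice: 08:15-09:15, 09:30-10:15, 10:30-10:45, 12:45-17:15.
Esperanza ∩ Ines ∩ Alice ∩ Teo: 08:30-09:15, 09:30-10:00, 12:45-17:15.
Esperanza ∩ Ines ∩ Alice ∩ Teo ∩ Arjun: 08:30-09:15, 09:30-10:00, 12:45-17:15.
Esperanza ∩ Ines ∩ Alice ∩ Teo ∩ Arjun ∩ Beatriz: 08:30-09:15, 12:45-14:15, 16:15-17:15.
So the common availability across everyone is 08:30-09:15, 12:45-14:15, 16:15-17:15.
The last common window of at least 75 minutes is 12:45-14:15; a 75-minute meeting can start as late as 13:00 and still end by 14:15.

13:00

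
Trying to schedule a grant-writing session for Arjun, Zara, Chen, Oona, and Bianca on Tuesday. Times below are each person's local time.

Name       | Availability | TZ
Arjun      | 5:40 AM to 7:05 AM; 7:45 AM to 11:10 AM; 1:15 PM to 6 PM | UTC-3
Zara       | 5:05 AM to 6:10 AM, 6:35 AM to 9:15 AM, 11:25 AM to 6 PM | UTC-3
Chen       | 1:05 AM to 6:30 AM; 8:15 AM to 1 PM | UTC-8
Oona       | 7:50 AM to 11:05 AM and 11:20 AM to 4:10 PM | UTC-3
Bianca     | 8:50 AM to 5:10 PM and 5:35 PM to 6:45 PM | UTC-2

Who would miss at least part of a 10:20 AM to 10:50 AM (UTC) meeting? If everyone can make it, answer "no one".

Arjun, Bianca, Oona

Arjun in UTC: 08:40-10:05, 10:45-14:10, 16:15-21:00 (add 3h to convert from UTC-3).
Zara in UTC: 08:05-09:10, 09:35-12:15, 14:25-21:00 (add 3h to convert from UTC-3).
Chen in UTC: 09:05-14:30, 16:15-21:00 (add 8h to convert from UTC-8).
Oona in UTC: 10:50-14:05, 14:20-19:10 (add 3h to convert from UTC-3).
Bianca in UTC: 10:50-19:10, 19:35-20:45 (add 2h to convert from UTC-2).
Arjun: not fully free for 10:20-10:50. Zara: free for 10:20-10:50. Chen: free for 10:20-10:50. Oona: not fully free for 10:20-10:50. Bianca: not fully free for 10:20-10:50.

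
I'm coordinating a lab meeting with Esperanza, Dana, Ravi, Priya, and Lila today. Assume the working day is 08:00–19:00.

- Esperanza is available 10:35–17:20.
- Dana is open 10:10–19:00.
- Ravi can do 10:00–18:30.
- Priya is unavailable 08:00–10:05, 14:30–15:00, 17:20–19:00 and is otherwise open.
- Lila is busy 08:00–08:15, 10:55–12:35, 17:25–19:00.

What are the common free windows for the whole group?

10:35-10:55, 12:35-14:30, 15:00-17:20

Esperanza free: 10:35-17:20.
Dana free: 10:10-19:00.
Ravi free: 10:00-18:30.
Priya free: 10:05-14:30, 15:00-17:20 (invert busy blocks within the working day).
Lila free: 08:15-10:55, 12:35-17:25 (invert busy blocks within the working day).
Esperanza ∩ Dana: 10:35-17:20.
Esperanza ∩ Dana ∩ Ravi: 10:35-17:20.
Esperanza ∩ Dana ∩ Ravi ∩ Priya: 10:35-14:30, 15:00-17:20.
Esperanza ∩ Dana ∩ Ravi ∩ Priya ∩ Lila: 10:35-10:55, 12:35-14:30, 15:00-17:20.
Those are the intersection windows.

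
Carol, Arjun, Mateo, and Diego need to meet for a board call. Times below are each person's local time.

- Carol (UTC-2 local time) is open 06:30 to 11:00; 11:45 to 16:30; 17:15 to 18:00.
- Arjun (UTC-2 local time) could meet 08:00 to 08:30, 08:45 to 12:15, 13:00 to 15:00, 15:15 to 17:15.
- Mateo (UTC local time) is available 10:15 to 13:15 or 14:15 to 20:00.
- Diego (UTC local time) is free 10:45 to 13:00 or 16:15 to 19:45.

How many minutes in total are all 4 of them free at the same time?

255

Carol in UTC: 08:30-13:00, 13:45-18:30, 19:15-20:00 (add 2h to convert from UTC-2).
Arjun in UTC: 10:00-10:30, 10:45-14:15, 15:00-17:00, 17:15-19:15 (add 2h to convert from UTC-2).
Mateo in UTC: 10:15-13:15, 14:15-20:00.
Diego in UTC: 10:45-13:00, 16:15-19:45.
Carol ∩ Arjun: 10:00-10:30, 10:45-13:00, 13:45-14:15, 15:00-17:00, 17:15-18:30.
Carol ∩ Arjun ∩ Mateo: 10:15-10:30, 10:45-13:00, 15:00-17:00, 17:15-18:30.
Carol ∩ Arjun ∩ Mateo ∩ Diego: 10:45-13:00, 16:15-17:00, 17:15-18:30.
Summing the common windows: 135 + 45 + 75 = 255 minutes.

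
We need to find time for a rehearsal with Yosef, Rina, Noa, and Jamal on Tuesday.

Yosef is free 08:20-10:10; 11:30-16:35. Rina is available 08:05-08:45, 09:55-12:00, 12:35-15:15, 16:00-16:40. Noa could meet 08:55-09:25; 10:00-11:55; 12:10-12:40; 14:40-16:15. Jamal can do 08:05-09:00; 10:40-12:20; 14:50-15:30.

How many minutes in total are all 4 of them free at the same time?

Yosef ∩ Rina: 08:20-08:45, 09:55-10:10, 11:30-12:00, 12:35-15:15, 16:00-16:35.
Yosef ∩ Rina ∩ Noa: 10:00-10:10, 11:30-11:55, 12:35-12:40, 14:40-15:15, 16:00-16:15.
Yosef ∩ Rina ∩ Noa ∩ Jamal: 11:30-11:55, 14:50-15:15.
Those are the intersection windows.
Summing the common windows: 25 + 25 = 50 minutes.

50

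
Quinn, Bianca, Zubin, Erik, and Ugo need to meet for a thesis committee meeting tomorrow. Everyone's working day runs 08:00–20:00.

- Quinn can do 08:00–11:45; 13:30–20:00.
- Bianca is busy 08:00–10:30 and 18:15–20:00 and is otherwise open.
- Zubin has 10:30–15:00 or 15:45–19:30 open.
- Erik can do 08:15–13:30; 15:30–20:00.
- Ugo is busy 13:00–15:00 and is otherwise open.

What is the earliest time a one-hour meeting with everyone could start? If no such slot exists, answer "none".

Quinn free: 08:00-11:45, 13:30-20:00.
Bianca free: 10:30-18:15 (invert busy blocks within the working day).
Zubin free: 10:30-15:00, 15:45-19:30.
Erik free: 08:15-13:30, 15:30-20:00.
Ugo free: 08:00-13:00, 15:00-20:00 (invert busy blocks within the working day).
Quinn ∩ Bianca: 10:30-11:45, 13:30-18:15.
Quinn ∩ Bianca ∩ Zubin: 10:30-11:45, 13:30-15:00, 15:45-18:15.
Quinn ∩ Bianca ∩ Zubin ∩ Erik: 10:30-11:45, 15:45-18:15.
Quinn ∩ Bianca ∩ Zubin ∩ Erik ∩ Ugo: 10:30-11:45, 15:45-18:15.
Those are the intersection windows.
The first common window of at least 60 minutes is 10:30-11:45, so the earliest start is 10:30.

10:30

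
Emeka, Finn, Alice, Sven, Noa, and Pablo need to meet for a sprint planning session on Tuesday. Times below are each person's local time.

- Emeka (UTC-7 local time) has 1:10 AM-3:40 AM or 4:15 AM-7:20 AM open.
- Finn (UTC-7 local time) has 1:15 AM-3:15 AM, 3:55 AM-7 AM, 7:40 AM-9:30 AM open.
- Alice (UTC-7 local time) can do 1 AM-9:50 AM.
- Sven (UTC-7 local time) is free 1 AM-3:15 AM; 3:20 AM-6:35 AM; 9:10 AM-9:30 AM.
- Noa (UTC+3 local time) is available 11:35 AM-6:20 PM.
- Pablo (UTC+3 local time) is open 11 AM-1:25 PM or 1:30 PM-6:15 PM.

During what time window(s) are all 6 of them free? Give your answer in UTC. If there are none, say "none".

08:35-10:15, 11:15-13:35

Emeka in UTC: 08:10-10:40, 11:15-14:20 (add 7h to convert from UTC-7).
Finn in UTC: 08:15-10:15, 10:55-14:00, 14:40-16:30 (add 7h to convert from UTC-7).
Alice in UTC: 08:00-16:50 (add 7h to convert from UTC-7).
Sven in UTC: 08:00-10:15, 10:20-13:35, 16:10-16:30 (add 7h to convert from UTC-7).
Noa in UTC: 08:35-15:20 (subtract 3h to convert from UTC+3).
Pablo in UTC: 08:00-10:25, 10:30-15:15 (subtract 3h to convert from UTC+3).
Emeka ∩ Finn: 08:15-10:15, 11:15-14:00.
Emeka ∩ Finn ∩ Alice: 08:15-10:15, 11:15-14:00.
Emeka ∩ Finn ∩ Alice ∩ Sven: 08:15-10:15, 11:15-13:35.
Emeka ∩ Finn ∩ Alice ∩ Sven ∩ Noa: 08:35-10:15, 11:15-13:35.
Emeka ∩ Finn ∩ Alice ∩ Sven ∩ Noa ∩ Pablo: 08:35-10:15, 11:15-13:35.
Those are the intersection windows.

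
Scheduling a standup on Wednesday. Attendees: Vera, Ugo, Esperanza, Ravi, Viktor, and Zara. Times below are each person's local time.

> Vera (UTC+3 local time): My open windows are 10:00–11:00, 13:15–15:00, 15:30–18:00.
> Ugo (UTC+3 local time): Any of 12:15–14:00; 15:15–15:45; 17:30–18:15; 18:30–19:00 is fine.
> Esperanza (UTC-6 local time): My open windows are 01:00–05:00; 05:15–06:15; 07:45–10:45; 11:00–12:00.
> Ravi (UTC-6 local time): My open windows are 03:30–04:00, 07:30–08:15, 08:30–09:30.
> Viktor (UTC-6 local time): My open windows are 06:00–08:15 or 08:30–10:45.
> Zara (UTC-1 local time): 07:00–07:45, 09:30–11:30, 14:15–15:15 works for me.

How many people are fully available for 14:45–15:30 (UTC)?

3

Vera in UTC: 07:00-08:00, 10:15-12:00, 12:30-15:00 (subtract 3h to convert from UTC+3).
Ugo in UTC: 09:15-11:00, 12:15-12:45, 14:30-15:15, 15:30-16:00 (subtract 3h to convert from UTC+3).
Esperanza in UTC: 07:00-11:00, 11:15-12:15, 13:45-16:45, 17:00-18:00 (add 6h to convert from UTC-6).
Ravi in UTC: 09:30-10:00, 13:30-14:15, 14:30-15:30 (add 6h to convert from UTC-6).
Viktor in UTC: 12:00-14:15, 14:30-16:45 (add 6h to convert from UTC-6).
Zara in UTC: 08:00-08:45, 10:30-12:30, 15:15-16:15 (add 1h to convert from UTC-1).
Esperanza, Ravi, and Viktor can make the full 14:45-15:30 slot — that's 3.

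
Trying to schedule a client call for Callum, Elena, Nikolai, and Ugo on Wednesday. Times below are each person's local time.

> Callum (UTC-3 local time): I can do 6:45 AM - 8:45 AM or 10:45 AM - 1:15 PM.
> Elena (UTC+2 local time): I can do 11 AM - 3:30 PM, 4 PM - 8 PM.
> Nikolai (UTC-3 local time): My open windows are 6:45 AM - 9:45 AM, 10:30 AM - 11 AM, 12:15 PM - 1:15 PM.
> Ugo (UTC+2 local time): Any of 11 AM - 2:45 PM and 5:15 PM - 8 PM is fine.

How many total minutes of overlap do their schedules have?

Callum in UTC: 09:45-11:45, 13:45-16:15 (add 3h to convert from UTC-3).
Elena in UTC: 09:00-13:30, 14:00-18:00 (subtract 2h to convert from UTC+2).
Nikolai in UTC: 09:45-12:45, 13:30-14:00, 15:15-16:15 (add 3h to convert from UTC-3).
Ugo in UTC: 09:00-12:45, 15:15-18:00 (subtract 2h to convert from UTC+2).
Callum ∩ Elena: 09:45-11:45, 14:00-16:15.
Callum ∩ Elena ∩ Nikolai: 09:45-11:45, 15:15-16:15.
Callum ∩ Elena ∩ Nikolai ∩ Ugo: 09:45-11:45, 15:15-16:15.
Summing the common windows: 120 + 60 = 180 minutes.

180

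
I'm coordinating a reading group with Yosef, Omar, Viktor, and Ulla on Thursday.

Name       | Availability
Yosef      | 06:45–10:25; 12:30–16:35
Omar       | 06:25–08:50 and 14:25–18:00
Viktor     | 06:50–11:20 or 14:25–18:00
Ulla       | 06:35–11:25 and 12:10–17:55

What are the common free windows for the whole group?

Yosef ∩ Omar: 06:45-08:50, 14:25-16:35.
Yosef ∩ Omar ∩ Viktor: 06:50-08:50, 14:25-16:35.
Yosef ∩ Omar ∩ Viktor ∩ Ulla: 06:50-08:50, 14:25-16:35.
So the common availability across everyone is 06:50-08:50, 14:25-16:35.

06:50-08:50, 14:25-16:35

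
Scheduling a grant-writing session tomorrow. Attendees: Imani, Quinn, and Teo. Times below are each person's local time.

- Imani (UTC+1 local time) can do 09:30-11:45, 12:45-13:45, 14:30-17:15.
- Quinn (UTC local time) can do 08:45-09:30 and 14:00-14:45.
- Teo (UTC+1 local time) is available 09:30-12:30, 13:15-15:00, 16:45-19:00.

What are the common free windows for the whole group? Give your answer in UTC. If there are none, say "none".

08:45-09:30

Imani in UTC: 08:30-10:45, 11:45-12:45, 13:30-16:15 (subtract 1h to convert from UTC+1).
Quinn in UTC: 08:45-09:30, 14:00-14:45.
Teo in UTC: 08:30-11:30, 12:15-14:00, 15:45-18:00 (subtract 1h to convert from UTC+1).
Imani ∩ Quinn: 08:45-09:30, 14:00-14:45.
Imani ∩ Quinn ∩ Teo: 08:45-09:30.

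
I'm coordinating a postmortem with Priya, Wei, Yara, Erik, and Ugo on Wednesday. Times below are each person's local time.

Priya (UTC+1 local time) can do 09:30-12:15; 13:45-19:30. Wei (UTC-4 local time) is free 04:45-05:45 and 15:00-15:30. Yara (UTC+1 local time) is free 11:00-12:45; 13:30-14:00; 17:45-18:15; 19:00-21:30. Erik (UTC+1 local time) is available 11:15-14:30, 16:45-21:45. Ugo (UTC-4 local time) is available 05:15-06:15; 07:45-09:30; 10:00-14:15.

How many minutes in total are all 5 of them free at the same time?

Priya in UTC: 08:30-11:15, 12:45-18:30 (subtract 1h to convert from UTC+1).
Wei in UTC: 08:45-09:45, 19:00-19:30 (add 4h to convert from UTC-4).
Yara in UTC: 10:00-11:45, 12:30-13:00, 16:45-17:15, 18:00-20:30 (subtract 1h to convert from UTC+1).
Erik in UTC: 10:15-13:30, 15:45-20:45 (subtract 1h to convert from UTC+1).
Ugo in UTC: 09:15-10:15, 11:45-13:30, 14:00-18:15 (add 4h to convert from UTC-4).
Priya ∩ Wei: 08:45-09:45.
Priya ∩ Wei ∩ Yara: ∅.
Priya ∩ Wei ∩ Yara ∩ Erik: ∅.
Priya ∩ Wei ∩ Yara ∩ Erik ∩ Ugo: ∅.
There is no time when everyone is free.
There is no common window, so the total is 0 minutes.

0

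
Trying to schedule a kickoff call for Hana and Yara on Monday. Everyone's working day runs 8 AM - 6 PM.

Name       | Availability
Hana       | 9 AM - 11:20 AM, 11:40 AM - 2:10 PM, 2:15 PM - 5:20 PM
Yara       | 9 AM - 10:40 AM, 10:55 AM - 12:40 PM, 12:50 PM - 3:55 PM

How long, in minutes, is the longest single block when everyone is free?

100

Hana ∩ Yara: 09:00-10:40, 10:55-11:20, 11:40-12:40, 12:50-14:10, 14:15-15:55.
Those are the intersection windows.
The longest is 09:00-10:40 at 100 minutes.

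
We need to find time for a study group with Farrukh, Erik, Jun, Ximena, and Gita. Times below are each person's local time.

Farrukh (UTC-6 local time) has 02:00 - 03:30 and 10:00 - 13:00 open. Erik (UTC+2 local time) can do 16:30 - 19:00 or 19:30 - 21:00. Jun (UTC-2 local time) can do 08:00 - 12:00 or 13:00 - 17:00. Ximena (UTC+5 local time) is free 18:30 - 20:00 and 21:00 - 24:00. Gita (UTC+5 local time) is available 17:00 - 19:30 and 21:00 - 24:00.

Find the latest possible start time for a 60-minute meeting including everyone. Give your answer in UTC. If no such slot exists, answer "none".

Farrukh in UTC: 08:00-09:30, 16:00-19:00 (add 6h to convert from UTC-6).
Erik in UTC: 14:30-17:00, 17:30-19:00 (subtract 2h to convert from UTC+2).
Jun in UTC: 10:00-14:00, 15:00-19:00 (add 2h to convert from UTC-2).
Ximena in UTC: 13:30-15:00, 16:00-19:00 (subtract 5h to convert from UTC+5).
Gita in UTC: 12:00-14:30, 16:00-19:00 (subtract 5h to convert from UTC+5).
Farrukh ∩ Erik: 16:00-17:00, 17:30-19:00.
Farrukh ∩ Erik ∩ Jun: 16:00-17:00, 17:30-19:00.
Farrukh ∩ Erik ∩ Jun ∩ Ximena: 16:00-17:00, 17:30-19:00.
Farrukh ∩ Erik ∩ Jun ∩ Ximena ∩ Gita: 16:00-17:00, 17:30-19:00.
Those are the intersection windows.
The last common window of at least 60 minutes is 17:30-19:00; a 60-minute meeting can start as late as 18:00 and still end by 19:00.

18:00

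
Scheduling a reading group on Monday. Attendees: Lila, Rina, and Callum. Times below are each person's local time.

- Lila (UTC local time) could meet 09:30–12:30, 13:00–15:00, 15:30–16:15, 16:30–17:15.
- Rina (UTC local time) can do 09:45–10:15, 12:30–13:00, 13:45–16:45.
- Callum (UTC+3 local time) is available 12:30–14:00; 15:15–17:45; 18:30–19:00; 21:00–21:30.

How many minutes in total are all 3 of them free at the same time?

Lila in UTC: 09:30-12:30, 13:00-15:00, 15:30-16:15, 16:30-17:15.
Rina in UTC: 09:45-10:15, 12:30-13:00, 13:45-16:45.
Callum in UTC: 09:30-11:00, 12:15-14:45, 15:30-16:00, 18:00-18:30 (subtract 3h to convert from UTC+3).
Lila ∩ Rina: 09:45-10:15, 13:45-15:00, 15:30-16:15, 16:30-16:45.
Lila ∩ Rina ∩ Callum: 09:45-10:15, 13:45-14:45, 15:30-16:00.
Summing the common windows: 30 + 60 + 30 = 120 minutes.

120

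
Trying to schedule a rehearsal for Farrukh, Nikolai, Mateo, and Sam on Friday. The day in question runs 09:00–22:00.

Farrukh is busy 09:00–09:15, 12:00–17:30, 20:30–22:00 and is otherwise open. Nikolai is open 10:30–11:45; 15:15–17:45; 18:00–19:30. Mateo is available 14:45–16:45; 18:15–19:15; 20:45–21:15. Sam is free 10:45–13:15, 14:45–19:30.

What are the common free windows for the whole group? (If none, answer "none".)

Farrukh free: 09:15-12:00, 17:30-20:30 (invert busy blocks within the working day).
Nikolai free: 10:30-11:45, 15:15-17:45, 18:00-19:30.
Mateo free: 14:45-16:45, 18:15-19:15, 20:45-21:15.
Sam free: 10:45-13:15, 14:45-19:30.
Farrukh ∩ Nikolai: 10:30-11:45, 17:30-17:45, 18:00-19:30.
Farrukh ∩ Nikolai ∩ Mateo: 18:15-19:15.
Farrukh ∩ Nikolai ∩ Mateo ∩ Sam: 18:15-19:15.

18:15-19:15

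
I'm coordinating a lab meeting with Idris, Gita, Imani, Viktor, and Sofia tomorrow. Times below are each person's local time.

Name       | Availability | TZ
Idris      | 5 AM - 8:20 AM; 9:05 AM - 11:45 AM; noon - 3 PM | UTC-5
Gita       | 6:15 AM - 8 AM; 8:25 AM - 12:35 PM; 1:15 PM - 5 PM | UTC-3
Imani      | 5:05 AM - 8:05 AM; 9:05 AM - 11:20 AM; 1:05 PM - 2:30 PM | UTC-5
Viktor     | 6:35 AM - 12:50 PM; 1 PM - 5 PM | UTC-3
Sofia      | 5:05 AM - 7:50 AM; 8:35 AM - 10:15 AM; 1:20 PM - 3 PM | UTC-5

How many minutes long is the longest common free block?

Idris in UTC: 10:00-13:20, 14:05-16:45, 17:00-20:00 (add 5h to convert from UTC-5).
Gita in UTC: 09:15-11:00, 11:25-15:35, 16:15-20:00 (add 3h to convert from UTC-3).
Imani in UTC: 10:05-13:05, 14:05-16:20, 18:05-19:30 (add 5h to convert from UTC-5).
Viktor in UTC: 09:35-15:50, 16:00-20:00 (add 3h to convert from UTC-3).
Sofia in UTC: 10:05-12:50, 13:35-15:15, 18:20-20:00 (add 5h to convert from UTC-5).
Idris ∩ Gita: 10:00-11:00, 11:25-13:20, 14:05-15:35, 16:15-16:45, 17:00-20:00.
Idris ∩ Gita ∩ Imani: 10:05-11:00, 11:25-13:05, 14:05-15:35, 16:15-16:20, 18:05-19:30.
Idris ∩ Gita ∩ Imani ∩ Viktor: 10:05-11:00, 11:25-13:05, 14:05-15:35, 16:15-16:20, 18:05-19:30.
Idris ∩ Gita ∩ Imani ∩ Viktor ∩ Sofia: 10:05-11:00, 11:25-12:50, 14:05-15:15, 18:20-19:30.
The longest is 11:25-12:50 at 85 minutes.

85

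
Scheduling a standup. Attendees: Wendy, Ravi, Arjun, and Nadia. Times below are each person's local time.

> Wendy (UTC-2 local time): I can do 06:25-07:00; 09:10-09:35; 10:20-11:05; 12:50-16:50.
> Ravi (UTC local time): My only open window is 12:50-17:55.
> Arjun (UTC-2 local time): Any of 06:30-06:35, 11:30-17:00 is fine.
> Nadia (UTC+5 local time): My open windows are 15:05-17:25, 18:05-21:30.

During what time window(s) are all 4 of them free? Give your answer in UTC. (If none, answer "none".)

14:50-16:30

Wendy in UTC: 08:25-09:00, 11:10-11:35, 12:20-13:05, 14:50-18:50 (add 2h to convert from UTC-2).
Ravi in UTC: 12:50-17:55.
Arjun in UTC: 08:30-08:35, 13:30-19:00 (add 2h to convert from UTC-2).
Nadia in UTC: 10:05-12:25, 13:05-16:30 (subtract 5h to convert from UTC+5).
Wendy ∩ Ravi: 12:50-13:05, 14:50-17:55.
Wendy ∩ Ravi ∩ Arjun: 14:50-17:55.
Wendy ∩ Ravi ∩ Arjun ∩ Nadia: 14:50-16:30.
So the common availability across everyone is 14:50-16:30.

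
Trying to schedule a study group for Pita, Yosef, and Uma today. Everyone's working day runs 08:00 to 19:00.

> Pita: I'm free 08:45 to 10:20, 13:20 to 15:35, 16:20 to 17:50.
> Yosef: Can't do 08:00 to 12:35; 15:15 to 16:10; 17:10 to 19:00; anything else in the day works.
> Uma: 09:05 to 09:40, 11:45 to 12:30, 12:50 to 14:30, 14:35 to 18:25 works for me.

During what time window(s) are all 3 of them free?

13:20-14:30, 14:35-15:15, 16:20-17:10

Pita free: 08:45-10:20, 13:20-15:35, 16:20-17:50.
Yosef free: 12:35-15:15, 16:10-17:10 (invert busy blocks within the working day).
Uma free: 09:05-09:40, 11:45-12:30, 12:50-14:30, 14:35-18:25.
Pita ∩ Yosef: 13:20-15:15, 16:20-17:10.
Pita ∩ Yosef ∩ Uma: 13:20-14:30, 14:35-15:15, 16:20-17:10.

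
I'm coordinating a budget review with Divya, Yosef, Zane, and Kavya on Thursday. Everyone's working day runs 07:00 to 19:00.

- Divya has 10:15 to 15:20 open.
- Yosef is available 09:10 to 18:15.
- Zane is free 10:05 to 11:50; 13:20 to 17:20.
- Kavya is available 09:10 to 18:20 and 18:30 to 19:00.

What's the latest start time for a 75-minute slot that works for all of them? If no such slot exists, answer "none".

14:05

Divya ∩ Yosef: 10:15-15:20.
Divya ∩ Yosef ∩ Zane: 10:15-11:50, 13:20-15:20.
Divya ∩ Yosef ∩ Zane ∩ Kavya: 10:15-11:50, 13:20-15:20.
Those are the intersection windows.
The last common window of at least 75 minutes is 13:20-15:20; a 75-minute meeting can start as late as 14:05 and still end by 15:20.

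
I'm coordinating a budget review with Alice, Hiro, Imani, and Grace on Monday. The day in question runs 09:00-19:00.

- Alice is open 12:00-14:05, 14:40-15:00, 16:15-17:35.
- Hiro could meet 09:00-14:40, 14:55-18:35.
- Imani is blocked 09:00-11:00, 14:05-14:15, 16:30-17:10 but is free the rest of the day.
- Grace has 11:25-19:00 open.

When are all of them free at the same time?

12:00-14:05, 14:55-15:00, 16:15-16:30, 17:10-17:35

Alice free: 12:00-14:05, 14:40-15:00, 16:15-17:35.
Hiro free: 09:00-14:40, 14:55-18:35.
Imani free: 11:00-14:05, 14:15-16:30, 17:10-19:00 (invert busy blocks within the working day).
Grace free: 11:25-19:00.
Alice ∩ Hiro: 12:00-14:05, 14:55-15:00, 16:15-17:35.
Alice ∩ Hiro ∩ Imani: 12:00-14:05, 14:55-15:00, 16:15-16:30, 17:10-17:35.
Alice ∩ Hiro ∩ Imani ∩ Grace: 12:00-14:05, 14:55-15:00, 16:15-16:30, 17:10-17:35.
So the common availability across everyone is 12:00-14:05, 14:55-15:00, 16:15-16:30, 17:10-17:35.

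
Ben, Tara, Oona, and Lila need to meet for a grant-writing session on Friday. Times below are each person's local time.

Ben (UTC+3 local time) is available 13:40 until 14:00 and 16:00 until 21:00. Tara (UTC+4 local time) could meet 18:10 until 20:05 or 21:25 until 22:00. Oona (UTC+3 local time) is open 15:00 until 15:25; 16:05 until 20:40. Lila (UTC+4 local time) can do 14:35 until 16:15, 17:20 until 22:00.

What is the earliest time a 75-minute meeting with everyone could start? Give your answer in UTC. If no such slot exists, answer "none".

14:10

Ben in UTC: 10:40-11:00, 13:00-18:00 (subtract 3h to convert from UTC+3).
Tara in UTC: 14:10-16:05, 17:25-18:00 (subtract 4h to convert from UTC+4).
Oona in UTC: 12:00-12:25, 13:05-17:40 (subtract 3h to convert from UTC+3).
Lila in UTC: 10:35-12:15, 13:20-18:00 (subtract 4h to convert from UTC+4).
Ben ∩ Tara: 14:10-16:05, 17:25-18:00.
Ben ∩ Tara ∩ Oona: 14:10-16:05, 17:25-17:40.
Ben ∩ Tara ∩ Oona ∩ Lila: 14:10-16:05, 17:25-17:40.
So the common availability across everyone is 14:10-16:05, 17:25-17:40.
The first common window of at least 75 minutes is 14:10-16:05, so the earliest start is 14:10.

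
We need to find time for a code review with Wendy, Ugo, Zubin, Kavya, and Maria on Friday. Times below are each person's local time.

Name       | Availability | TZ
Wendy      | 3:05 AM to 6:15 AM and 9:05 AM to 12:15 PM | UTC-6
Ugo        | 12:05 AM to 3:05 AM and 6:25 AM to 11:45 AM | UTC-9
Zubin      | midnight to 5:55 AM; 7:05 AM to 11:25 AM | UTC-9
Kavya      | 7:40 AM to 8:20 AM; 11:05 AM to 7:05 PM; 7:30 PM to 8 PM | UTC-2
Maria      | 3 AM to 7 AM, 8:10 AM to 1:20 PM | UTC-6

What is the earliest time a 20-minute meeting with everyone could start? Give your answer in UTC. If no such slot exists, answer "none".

Wendy in UTC: 09:05-12:15, 15:05-18:15 (add 6h to convert from UTC-6).
Ugo in UTC: 09:05-12:05, 15:25-20:45 (add 9h to convert from UTC-9).
Zubin in UTC: 09:00-14:55, 16:05-20:25 (add 9h to convert from UTC-9).
Kavya in UTC: 09:40-10:20, 13:05-21:05, 21:30-22:00 (add 2h to convert from UTC-2).
Maria in UTC: 09:00-13:00, 14:10-19:20 (add 6h to convert from UTC-6).
Wendy ∩ Ugo: 09:05-12:05, 15:25-18:15.
Wendy ∩ Ugo ∩ Zubin: 09:05-12:05, 16:05-18:15.
Wendy ∩ Ugo ∩ Zubin ∩ Kavya: 09:40-10:20, 16:05-18:15.
Wendy ∩ Ugo ∩ Zubin ∩ Kavya ∩ Maria: 09:40-10:20, 16:05-18:15.
The first common window of at least 20 minutes is 09:40-10:20, so the earliest start is 09:40.

09:40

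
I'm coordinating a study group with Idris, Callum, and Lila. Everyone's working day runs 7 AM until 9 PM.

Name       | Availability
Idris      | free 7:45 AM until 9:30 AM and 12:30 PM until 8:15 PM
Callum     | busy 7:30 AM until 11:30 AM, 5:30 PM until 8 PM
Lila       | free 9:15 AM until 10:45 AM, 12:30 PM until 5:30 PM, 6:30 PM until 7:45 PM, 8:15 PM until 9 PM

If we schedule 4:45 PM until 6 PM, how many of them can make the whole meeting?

1

Idris free: 07:45-09:30, 12:30-20:15.
Callum free: 07:00-07:30, 11:30-17:30, 20:00-21:00 (invert busy blocks within the working day).
Lila free: 09:15-10:45, 12:30-17:30, 18:30-19:45, 20:15-21:00.
Idris can make the full 16:45-18:00 slot — that's 1.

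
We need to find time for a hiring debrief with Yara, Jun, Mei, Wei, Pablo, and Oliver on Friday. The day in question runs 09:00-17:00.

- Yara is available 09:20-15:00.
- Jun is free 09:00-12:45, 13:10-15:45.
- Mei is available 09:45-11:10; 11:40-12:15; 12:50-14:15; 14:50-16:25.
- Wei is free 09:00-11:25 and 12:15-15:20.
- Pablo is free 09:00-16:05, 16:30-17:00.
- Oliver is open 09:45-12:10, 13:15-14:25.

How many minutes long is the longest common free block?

85

Yara ∩ Jun: 09:20-12:45, 13:10-15:00.
Yara ∩ Jun ∩ Mei: 09:45-11:10, 11:40-12:15, 13:10-14:15, 14:50-15:00.
Yara ∩ Jun ∩ Mei ∩ Wei: 09:45-11:10, 13:10-14:15, 14:50-15:00.
Yara ∩ Jun ∩ Mei ∩ Wei ∩ Pablo: 09:45-11:10, 13:10-14:15, 14:50-15:00.
Yara ∩ Jun ∩ Mei ∩ Wei ∩ Pablo ∩ Oliver: 09:45-11:10, 13:15-14:15.
So the common availability across everyone is 09:45-11:10, 13:15-14:15.
The longest is 09:45-11:10 at 85 minutes.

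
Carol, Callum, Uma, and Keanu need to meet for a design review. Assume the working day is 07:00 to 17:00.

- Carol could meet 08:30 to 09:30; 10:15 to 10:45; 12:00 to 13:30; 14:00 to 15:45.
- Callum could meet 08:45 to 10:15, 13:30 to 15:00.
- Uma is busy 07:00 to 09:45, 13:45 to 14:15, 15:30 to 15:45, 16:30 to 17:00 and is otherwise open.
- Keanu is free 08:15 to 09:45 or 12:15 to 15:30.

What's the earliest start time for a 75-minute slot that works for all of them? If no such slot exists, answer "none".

none

Carol free: 08:30-09:30, 10:15-10:45, 12:00-13:30, 14:00-15:45.
Callum free: 08:45-10:15, 13:30-15:00.
Uma free: 09:45-13:45, 14:15-15:30, 15:45-16:30 (invert busy blocks within the working day).
Keanu free: 08:15-09:45, 12:15-15:30.
Carol ∩ Callum: 08:45-09:30, 14:00-15:00.
Carol ∩ Callum ∩ Uma: 14:15-15:00.
Carol ∩ Callum ∩ Uma ∩ Keanu: 14:15-15:00.
So the common availability across everyone is 14:15-15:00.
No common window is at least 75 minutes long.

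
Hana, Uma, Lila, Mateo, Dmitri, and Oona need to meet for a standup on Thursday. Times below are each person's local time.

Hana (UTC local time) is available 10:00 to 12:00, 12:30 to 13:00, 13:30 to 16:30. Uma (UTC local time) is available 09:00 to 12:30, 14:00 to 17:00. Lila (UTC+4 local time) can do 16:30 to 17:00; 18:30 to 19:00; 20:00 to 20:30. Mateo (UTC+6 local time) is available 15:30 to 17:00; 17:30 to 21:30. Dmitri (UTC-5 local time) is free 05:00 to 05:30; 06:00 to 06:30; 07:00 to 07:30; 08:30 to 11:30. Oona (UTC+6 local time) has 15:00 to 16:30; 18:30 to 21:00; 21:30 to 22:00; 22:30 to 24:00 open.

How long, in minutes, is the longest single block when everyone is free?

Hana in UTC: 10:00-12:00, 12:30-13:00, 13:30-16:30.
Uma in UTC: 09:00-12:30, 14:00-17:00.
Lila in UTC: 12:30-13:00, 14:30-15:00, 16:00-16:30 (subtract 4h to convert from UTC+4).
Mateo in UTC: 09:30-11:00, 11:30-15:30 (subtract 6h to convert from UTC+6).
Dmitri in UTC: 10:00-10:30, 11:00-11:30, 12:00-12:30, 13:30-16:30 (add 5h to convert from UTC-5).
Oona in UTC: 09:00-10:30, 12:30-15:00, 15:30-16:00, 16:30-18:00 (subtract 6h to convert from UTC+6).
Hana ∩ Uma: 10:00-12:00, 14:00-16:30.
Hana ∩ Uma ∩ Lila: 14:30-15:00, 16:00-16:30.
Hana ∩ Uma ∩ Lila ∩ Mateo: 14:30-15:00.
Hana ∩ Uma ∩ Lila ∩ Mateo ∩ Dmitri: 14:30-15:00.
Hana ∩ Uma ∩ Lila ∩ Mateo ∩ Dmitri ∩ Oona: 14:30-15:00.
The longest is 14:30-15:00 at 30 minutes.

30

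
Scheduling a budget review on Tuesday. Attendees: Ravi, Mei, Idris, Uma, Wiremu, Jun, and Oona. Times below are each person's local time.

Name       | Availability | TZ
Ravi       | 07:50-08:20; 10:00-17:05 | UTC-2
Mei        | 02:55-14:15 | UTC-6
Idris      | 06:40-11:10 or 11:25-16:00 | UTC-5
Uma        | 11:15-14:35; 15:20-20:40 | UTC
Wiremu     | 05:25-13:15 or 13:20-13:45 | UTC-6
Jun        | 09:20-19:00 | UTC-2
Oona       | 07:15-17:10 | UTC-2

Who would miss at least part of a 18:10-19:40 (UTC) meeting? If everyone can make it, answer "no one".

Ravi in UTC: 09:50-10:20, 12:00-19:05 (add 2h to convert from UTC-2).
Mei in UTC: 08:55-20:15 (add 6h to convert from UTC-6).
Idris in UTC: 11:40-16:10, 16:25-21:00 (add 5h to convert from UTC-5).
Uma in UTC: 11:15-14:35, 15:20-20:40.
Wiremu in UTC: 11:25-19:15, 19:20-19:45 (add 6h to convert from UTC-6).
Jun in UTC: 11:20-21:00 (add 2h to convert from UTC-2).
Oona in UTC: 09:15-19:10 (add 2h to convert from UTC-2).
Ravi: not fully free for 18:10-19:40. Mei: free for 18:10-19:40. Idris: free for 18:10-19:40. Uma: free for 18:10-19:40. Wiremu: not fully free for 18:10-19:40. Jun: free for 18:10-19:40. Oona: not fully free for 18:10-19:40.

Oona, Ravi, Wiremu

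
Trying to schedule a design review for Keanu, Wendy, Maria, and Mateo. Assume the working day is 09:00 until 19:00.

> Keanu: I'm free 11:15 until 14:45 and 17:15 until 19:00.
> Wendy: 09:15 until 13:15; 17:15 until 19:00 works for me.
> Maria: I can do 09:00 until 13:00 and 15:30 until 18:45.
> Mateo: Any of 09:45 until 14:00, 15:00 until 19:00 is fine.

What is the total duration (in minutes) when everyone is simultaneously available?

195

Keanu ∩ Wendy: 11:15-13:15, 17:15-19:00.
Keanu ∩ Wendy ∩ Maria: 11:15-13:00, 17:15-18:45.
Keanu ∩ Wendy ∩ Maria ∩ Mateo: 11:15-13:00, 17:15-18:45.
So the common availability across everyone is 11:15-13:00, 17:15-18:45.
Summing the common windows: 105 + 90 = 195 minutes.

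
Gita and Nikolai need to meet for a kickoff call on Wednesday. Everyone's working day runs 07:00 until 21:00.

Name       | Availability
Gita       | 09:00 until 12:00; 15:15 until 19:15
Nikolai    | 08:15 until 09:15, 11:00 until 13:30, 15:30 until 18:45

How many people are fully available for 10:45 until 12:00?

Gita can make the full 10:45-12:00 slot — that's 1.

1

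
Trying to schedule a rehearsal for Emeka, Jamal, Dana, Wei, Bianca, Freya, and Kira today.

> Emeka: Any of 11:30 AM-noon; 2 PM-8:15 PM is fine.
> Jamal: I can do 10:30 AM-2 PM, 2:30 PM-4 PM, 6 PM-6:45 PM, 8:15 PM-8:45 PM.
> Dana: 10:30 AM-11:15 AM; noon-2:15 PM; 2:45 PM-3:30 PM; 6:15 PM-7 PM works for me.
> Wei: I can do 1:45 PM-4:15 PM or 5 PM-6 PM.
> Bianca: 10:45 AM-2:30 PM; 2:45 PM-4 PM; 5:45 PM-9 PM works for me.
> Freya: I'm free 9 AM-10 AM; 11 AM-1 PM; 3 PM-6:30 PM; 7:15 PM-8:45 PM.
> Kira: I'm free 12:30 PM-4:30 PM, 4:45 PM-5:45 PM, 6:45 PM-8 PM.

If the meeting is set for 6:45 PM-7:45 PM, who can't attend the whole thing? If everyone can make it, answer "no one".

Emeka: free for 18:45-19:45. Jamal: not fully free for 18:45-19:45. Dana: not fully free for 18:45-19:45. Wei: not fully free for 18:45-19:45. Bianca: free for 18:45-19:45. Freya: not fully free for 18:45-19:45. Kira: free for 18:45-19:45.

Dana, Freya, Jamal, Wei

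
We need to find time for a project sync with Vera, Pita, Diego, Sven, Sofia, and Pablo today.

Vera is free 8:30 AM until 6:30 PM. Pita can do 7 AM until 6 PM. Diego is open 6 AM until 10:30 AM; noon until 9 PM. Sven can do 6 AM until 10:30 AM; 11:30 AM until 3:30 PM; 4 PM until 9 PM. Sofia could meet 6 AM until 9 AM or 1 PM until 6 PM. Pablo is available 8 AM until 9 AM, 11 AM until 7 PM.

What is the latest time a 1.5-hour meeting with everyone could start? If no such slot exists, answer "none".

16:30

Vera ∩ Pita: 08:30-18:00.
Vera ∩ Pita ∩ Diego: 08:30-10:30, 12:00-18:00.
Vera ∩ Pita ∩ Diego ∩ Sven: 08:30-10:30, 12:00-15:30, 16:00-18:00.
Vera ∩ Pita ∩ Diego ∩ Sven ∩ Sofia: 08:30-09:00, 13:00-15:30, 16:00-18:00.
Vera ∩ Pita ∩ Diego ∩ Sven ∩ Sofia ∩ Pablo: 08:30-09:00, 13:00-15:30, 16:00-18:00.
The last common window of at least 90 minutes is 16:00-18:00; a 90-minute meeting can start as late as 16:30 and still end by 18:00.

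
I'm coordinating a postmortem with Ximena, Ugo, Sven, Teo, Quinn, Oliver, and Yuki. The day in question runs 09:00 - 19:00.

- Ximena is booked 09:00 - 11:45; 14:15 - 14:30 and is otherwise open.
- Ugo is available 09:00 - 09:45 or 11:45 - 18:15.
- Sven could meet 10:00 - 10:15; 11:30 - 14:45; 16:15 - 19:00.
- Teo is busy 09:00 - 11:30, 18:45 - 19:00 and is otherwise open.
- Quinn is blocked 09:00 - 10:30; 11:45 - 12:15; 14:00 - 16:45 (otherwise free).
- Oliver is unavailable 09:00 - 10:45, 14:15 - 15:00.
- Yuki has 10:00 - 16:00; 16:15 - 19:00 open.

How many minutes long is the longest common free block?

105

Ximena free: 11:45-14:15, 14:30-19:00 (invert busy blocks within the working day).
Ugo free: 09:00-09:45, 11:45-18:15.
Sven free: 10:00-10:15, 11:30-14:45, 16:15-19:00.
Teo free: 11:30-18:45 (invert busy blocks within the working day).
Quinn free: 10:30-11:45, 12:15-14:00, 16:45-19:00 (invert busy blocks within the working day).
Oliver free: 10:45-14:15, 15:00-19:00 (invert busy blocks within the working day).
Yuki free: 10:00-16:00, 16:15-19:00.
Ximena ∩ Ugo: 11:45-14:15, 14:30-18:15.
Ximena ∩ Ugo ∩ Sven: 11:45-14:15, 14:30-14:45, 16:15-18:15.
Ximena ∩ Ugo ∩ Sven ∩ Teo: 11:45-14:15, 14:30-14:45, 16:15-18:15.
Ximena ∩ Ugo ∩ Sven ∩ Teo ∩ Quinn: 12:15-14:00, 16:45-18:15.
Ximena ∩ Ugo ∩ Sven ∩ Teo ∩ Quinn ∩ Oliver: 12:15-14:00, 16:45-18:15.
Ximena ∩ Ugo ∩ Sven ∩ Teo ∩ Quinn ∩ Oliver ∩ Yuki: 12:15-14:00, 16:45-18:15.
The longest is 12:15-14:00 at 105 minutes.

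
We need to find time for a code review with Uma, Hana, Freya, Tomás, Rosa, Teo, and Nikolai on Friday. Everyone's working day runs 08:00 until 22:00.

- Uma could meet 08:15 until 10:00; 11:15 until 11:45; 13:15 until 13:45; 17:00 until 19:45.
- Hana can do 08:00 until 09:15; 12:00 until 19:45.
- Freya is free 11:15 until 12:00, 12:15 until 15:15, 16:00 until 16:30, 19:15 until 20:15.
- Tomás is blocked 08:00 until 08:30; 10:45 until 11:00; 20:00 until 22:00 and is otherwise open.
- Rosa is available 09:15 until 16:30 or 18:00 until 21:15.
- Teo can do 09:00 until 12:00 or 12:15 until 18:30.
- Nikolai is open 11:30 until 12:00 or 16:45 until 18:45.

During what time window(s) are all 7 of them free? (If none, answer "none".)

none

Uma free: 08:15-10:00, 11:15-11:45, 13:15-13:45, 17:00-19:45.
Hana free: 08:00-09:15, 12:00-19:45.
Freya free: 11:15-12:00, 12:15-15:15, 16:00-16:30, 19:15-20:15.
Tomás free: 08:30-10:45, 11:00-20:00 (invert busy blocks within the working day).
Rosa free: 09:15-16:30, 18:00-21:15.
Teo free: 09:00-12:00, 12:15-18:30.
Nikolai free: 11:30-12:00, 16:45-18:45.
Uma ∩ Hana: 08:15-09:15, 13:15-13:45, 17:00-19:45.
Uma ∩ Hana ∩ Freya: 13:15-13:45, 19:15-19:45.
Uma ∩ Hana ∩ Freya ∩ Tomás: 13:15-13:45, 19:15-19:45.
Uma ∩ Hana ∩ Freya ∩ Tomás ∩ Rosa: 13:15-13:45, 19:15-19:45.
Uma ∩ Hana ∩ Freya ∩ Tomás ∩ Rosa ∩ Teo: 13:15-13:45.
Uma ∩ Hana ∩ Freya ∩ Tomás ∩ Rosa ∩ Teo ∩ Nikolai: ∅.
There is no time when everyone is free.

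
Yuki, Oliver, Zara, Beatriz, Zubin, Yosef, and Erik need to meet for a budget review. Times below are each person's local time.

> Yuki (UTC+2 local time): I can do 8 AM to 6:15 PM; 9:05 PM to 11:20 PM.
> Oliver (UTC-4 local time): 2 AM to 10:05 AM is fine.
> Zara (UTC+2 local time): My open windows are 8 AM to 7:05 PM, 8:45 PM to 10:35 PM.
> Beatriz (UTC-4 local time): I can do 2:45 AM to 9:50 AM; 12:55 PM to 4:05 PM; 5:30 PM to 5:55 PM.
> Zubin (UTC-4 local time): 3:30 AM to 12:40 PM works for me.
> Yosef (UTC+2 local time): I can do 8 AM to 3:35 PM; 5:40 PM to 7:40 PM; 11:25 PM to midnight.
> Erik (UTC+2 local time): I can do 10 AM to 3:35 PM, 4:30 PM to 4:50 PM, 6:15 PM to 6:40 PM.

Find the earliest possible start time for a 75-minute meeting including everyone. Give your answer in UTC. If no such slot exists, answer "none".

Yuki in UTC: 06:00-16:15, 19:05-21:20 (subtract 2h to convert from UTC+2).
Oliver in UTC: 06:00-14:05 (add 4h to convert from UTC-4).
Zara in UTC: 06:00-17:05, 18:45-20:35 (subtract 2h to convert from UTC+2).
Beatriz in UTC: 06:45-13:50, 16:55-20:05, 21:30-21:55 (add 4h to convert from UTC-4).
Zubin in UTC: 07:30-16:40 (add 4h to convert from UTC-4).
Yosef in UTC: 06:00-13:35, 15:40-17:40, 21:25-22:00 (subtract 2h to convert from UTC+2).
Erik in UTC: 08:00-13:35, 14:30-14:50, 16:15-16:40 (subtract 2h to convert from UTC+2).
Yuki ∩ Oliver: 06:00-14:05.
Yuki ∩ Oliver ∩ Zara: 06:00-14:05.
Yuki ∩ Oliver ∩ Zara ∩ Beatriz: 06:45-13:50.
Yuki ∩ Oliver ∩ Zara ∩ Beatriz ∩ Zubin: 07:30-13:50.
Yuki ∩ Oliver ∩ Zara ∩ Beatriz ∩ Zubin ∩ Yosef: 07:30-13:35.
Yuki ∩ Oliver ∩ Zara ∩ Beatriz ∩ Zubin ∩ Yosef ∩ Erik: 08:00-13:35.
Those are the intersection windows.
The first common window of at least 75 minutes is 08:00-13:35, so the earliest start is 08:00.

08:00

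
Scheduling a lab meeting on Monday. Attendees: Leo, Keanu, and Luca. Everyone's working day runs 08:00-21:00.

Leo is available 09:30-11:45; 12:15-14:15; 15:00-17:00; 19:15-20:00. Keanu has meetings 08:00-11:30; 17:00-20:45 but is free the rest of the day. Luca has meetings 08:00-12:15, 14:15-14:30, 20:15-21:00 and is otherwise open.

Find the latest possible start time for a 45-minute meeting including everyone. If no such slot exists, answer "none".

Leo free: 09:30-11:45, 12:15-14:15, 15:00-17:00, 19:15-20:00.
Keanu free: 11:30-17:00, 20:45-21:00 (invert busy blocks within the working day).
Luca free: 12:15-14:15, 14:30-20:15 (invert busy blocks within the working day).
Leo ∩ Keanu: 11:30-11:45, 12:15-14:15, 15:00-17:00.
Leo ∩ Keanu ∩ Luca: 12:15-14:15, 15:00-17:00.
The last common window of at least 45 minutes is 15:00-17:00; a 45-minute meeting can start as late as 16:15 and still end by 17:00.

16:15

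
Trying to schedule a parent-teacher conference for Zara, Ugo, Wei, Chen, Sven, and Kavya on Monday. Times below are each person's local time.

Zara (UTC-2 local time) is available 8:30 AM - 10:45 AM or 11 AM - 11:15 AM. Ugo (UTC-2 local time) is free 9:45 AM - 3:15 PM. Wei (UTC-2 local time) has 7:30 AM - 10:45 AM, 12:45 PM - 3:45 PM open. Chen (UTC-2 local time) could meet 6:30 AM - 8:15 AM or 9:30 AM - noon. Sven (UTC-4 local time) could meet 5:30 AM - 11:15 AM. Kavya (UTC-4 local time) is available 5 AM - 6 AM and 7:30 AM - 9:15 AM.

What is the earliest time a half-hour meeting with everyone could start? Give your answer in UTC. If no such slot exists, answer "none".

Zara in UTC: 10:30-12:45, 13:00-13:15 (add 2h to convert from UTC-2).
Ugo in UTC: 11:45-17:15 (add 2h to convert from UTC-2).
Wei in UTC: 09:30-12:45, 14:45-17:45 (add 2h to convert from UTC-2).
Chen in UTC: 08:30-10:15, 11:30-14:00 (add 2h to convert from UTC-2).
Sven in UTC: 09:30-15:15 (add 4h to convert from UTC-4).
Kavya in UTC: 09:00-10:00, 11:30-13:15 (add 4h to convert from UTC-4).
Zara ∩ Ugo: 11:45-12:45, 13:00-13:15.
Zara ∩ Ugo ∩ Wei: 11:45-12:45.
Zara ∩ Ugo ∩ Wei ∩ Chen: 11:45-12:45.
Zara ∩ Ugo ∩ Wei ∩ Chen ∩ Sven: 11:45-12:45.
Zara ∩ Ugo ∩ Wei ∩ Chen ∩ Sven ∩ Kavya: 11:45-12:45.
The first common window of at least 30 minutes is 11:45-12:45, so the earliest start is 11:45.

11:45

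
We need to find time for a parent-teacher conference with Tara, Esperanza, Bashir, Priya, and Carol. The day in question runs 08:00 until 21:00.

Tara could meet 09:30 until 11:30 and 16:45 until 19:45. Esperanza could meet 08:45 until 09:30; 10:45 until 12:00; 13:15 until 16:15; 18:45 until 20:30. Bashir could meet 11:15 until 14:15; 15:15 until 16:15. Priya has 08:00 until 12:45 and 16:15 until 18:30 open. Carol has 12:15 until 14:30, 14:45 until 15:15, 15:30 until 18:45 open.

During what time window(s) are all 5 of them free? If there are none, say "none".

Tara ∩ Esperanza: 10:45-11:30, 18:45-19:45.
Tara ∩ Esperanza ∩ Bashir: 11:15-11:30.
Tara ∩ Esperanza ∩ Bashir ∩ Priya: 11:15-11:30.
Tara ∩ Esperanza ∩ Bashir ∩ Priya ∩ Carol: ∅.
There is no time when everyone is free.

none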